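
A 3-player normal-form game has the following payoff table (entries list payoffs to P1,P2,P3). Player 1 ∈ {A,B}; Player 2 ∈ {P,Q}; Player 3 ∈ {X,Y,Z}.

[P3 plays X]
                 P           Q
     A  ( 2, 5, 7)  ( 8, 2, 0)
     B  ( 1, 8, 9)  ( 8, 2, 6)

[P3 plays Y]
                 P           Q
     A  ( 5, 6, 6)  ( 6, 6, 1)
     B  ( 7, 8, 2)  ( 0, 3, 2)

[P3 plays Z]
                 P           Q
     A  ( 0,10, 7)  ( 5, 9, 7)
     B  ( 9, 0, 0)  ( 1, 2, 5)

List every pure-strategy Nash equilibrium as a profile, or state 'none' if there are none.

(A,P,X): NE
(A,P,Y): not NE [P1→B gives 7>5; P3→Z gives 7>6]
(A,P,Z): not NE [P1→B gives 9>0]
(A,Q,X): not NE [P2→P gives 5>2; P3→Z gives 7>0]
(A,Q,Y): not NE [P3→Z gives 7>1]
(A,Q,Z): not NE [P2→P gives 10>9]
(B,P,X): not NE [P1→A gives 2>1]
(B,P,Y): not NE [P3→X gives 9>2]
(B,P,Z): not NE [P2→Q gives 2>0; P3→X gives 9>0]
(B,Q,X): not NE [P2→P gives 8>2]
(B,Q,Y): not NE [P1→A gives 6>0; P2→P gives 8>3; P3→X gives 6>2]
(B,Q,Z): not NE [P1→A gives 5>1; P3→X gives 6>5]

Nash profiles: (A,P,X)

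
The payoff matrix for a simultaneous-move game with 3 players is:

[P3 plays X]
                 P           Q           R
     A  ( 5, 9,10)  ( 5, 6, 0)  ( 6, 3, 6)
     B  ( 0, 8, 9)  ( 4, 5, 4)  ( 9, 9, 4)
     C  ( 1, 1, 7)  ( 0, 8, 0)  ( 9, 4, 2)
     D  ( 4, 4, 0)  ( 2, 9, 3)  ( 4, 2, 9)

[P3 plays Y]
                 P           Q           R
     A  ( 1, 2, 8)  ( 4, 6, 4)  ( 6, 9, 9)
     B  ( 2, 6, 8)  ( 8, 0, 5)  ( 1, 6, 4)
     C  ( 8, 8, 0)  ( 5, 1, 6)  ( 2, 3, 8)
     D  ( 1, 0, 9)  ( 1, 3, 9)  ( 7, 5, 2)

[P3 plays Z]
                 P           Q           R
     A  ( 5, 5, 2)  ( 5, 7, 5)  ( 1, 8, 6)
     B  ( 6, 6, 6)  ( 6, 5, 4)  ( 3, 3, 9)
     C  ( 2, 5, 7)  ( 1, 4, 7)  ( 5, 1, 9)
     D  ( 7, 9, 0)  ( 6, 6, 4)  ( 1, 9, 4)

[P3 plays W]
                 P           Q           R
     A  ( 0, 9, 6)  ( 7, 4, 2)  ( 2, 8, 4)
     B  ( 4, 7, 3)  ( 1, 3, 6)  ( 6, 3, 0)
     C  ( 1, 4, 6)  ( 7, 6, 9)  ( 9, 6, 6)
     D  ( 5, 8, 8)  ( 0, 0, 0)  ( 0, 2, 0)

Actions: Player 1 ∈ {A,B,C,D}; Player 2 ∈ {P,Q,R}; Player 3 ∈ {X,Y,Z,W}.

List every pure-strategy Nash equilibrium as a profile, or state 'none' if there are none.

PSNE = {(A,P,X), (C,Q,W)}

(A,P,X): NE
(A,P,Y): not NE [P1→C gives 8>1; P2→R gives 9>2; P3→X gives 10>8]
(A,P,Z): not NE [P1→D gives 7>5; P2→R gives 8>5; P3→X gives 10>2]
(A,P,W): not NE [P1→D gives 5>0; P3→X gives 10>6]
(A,Q,X): not NE [P2→P gives 9>6; P3→Z gives 5>0]
(A,Q,Y): not NE [P1→B gives 8>4; P2→R gives 9>6; P3→Z gives 5>4]
(A,Q,Z): not NE [P1→D gives 6>5; P2→R gives 8>7]
(A,Q,W): not NE [P2→P gives 9>4; P3→Z gives 5>2]
(A,R,X): not NE [P1→C gives 9>6; P2→P gives 9>3; P3→Y gives 9>6]
(A,R,Y): not NE [P1→D gives 7>6]
(A,R,Z): not NE [P1→C gives 5>1; P3→Y gives 9>6]
(A,R,W): not NE [P1→C gives 9>2; P2→P gives 9>8; P3→Y gives 9>4]
(B,P,X): not NE [P1→A gives 5>0; P2→R gives 9>8]
(B,P,Y): not NE [P1→C gives 8>2; P3→X gives 9>8]
(B,P,Z): not NE [P1→D gives 7>6; P3→X gives 9>6]
(B,P,W): not NE [P1→D gives 5>4; P3→X gives 9>3]
(B,Q,X): not NE [P1→A gives 5>4; P2→R gives 9>5; P3→W gives 6>4]
(B,Q,Y): not NE [P2→R gives 6>0; P3→W gives 6>5]
(B,Q,Z): not NE [P2→P gives 6>5; P3→W gives 6>4]
(B,Q,W): not NE [P1→C gives 7>1; P2→P gives 7>3]
(B,R,X): not NE [P3→Z gives 9>4]
(B,R,Y): not NE [P1→D gives 7>1; P3→Z gives 9>4]
(B,R,Z): not NE [P1→C gives 5>3; P2→P gives 6>3]
(B,R,W): not NE [P1→C gives 9>6; P2→P gives 7>3; P3→Z gives 9>0]
(C,P,X): not NE [P1→A gives 5>1; P2→Q gives 8>1]
(C,P,Y): not NE [P3→Z gives 7>0]
(C,P,Z): not NE [P1→D gives 7>2]
(C,P,W): not NE [P1→D gives 5>1; P2→R gives 6>4; P3→Z gives 7>6]
(C,Q,X): not NE [P1→A gives 5>0; P3→W gives 9>0]
(C,Q,Y): not NE [P1→B gives 8>5; P2→P gives 8>1; P3→W gives 9>6]
(C,Q,Z): not NE [P1→D gives 6>1; P2→P gives 5>4; P3→W gives 9>7]
(C,Q,W): NE
(C,R,X): not NE [P2→Q gives 8>4; P3→Z gives 9>2]
(C,R,Y): not NE [P1→D gives 7>2; P2→P gives 8>3; P3→Z gives 9>8]
(C,R,Z): not NE [P2→P gives 5>1]
(C,R,W): not NE [P3→Z gives 9>6]
(D,P,X): not NE [P1→A gives 5>4; P2→Q gives 9>4; P3→Y gives 9>0]
(D,P,Y): not NE [P1→C gives 8>1; P2→R gives 5>0]
(D,P,Z): not NE [P3→Y gives 9>0]
(D,P,W): not NE [P3→Y gives 9>8]
(D,Q,X): not NE [P1→A gives 5>2; P3→Y gives 9>3]
(D,Q,Y): not NE [P1→B gives 8>1; P2→R gives 5>3]
(D,Q,Z): not NE [P2→R gives 9>6; P3→Y gives 9>4]
(D,Q,W): not NE [P1→C gives 7>0; P2→P gives 8>0; P3→Y gives 9>0]
(D,R,X): not NE [P1→C gives 9>4; P2→Q gives 9>2]
(D,R,Y): not NE [P3→X gives 9>2]
(D,R,Z): not NE [P1→C gives 5>1; P3→X gives 9>4]
(D,R,W): not NE [P1→C gives 9>0; P2→P gives 8>2; P3→X gives 9>0]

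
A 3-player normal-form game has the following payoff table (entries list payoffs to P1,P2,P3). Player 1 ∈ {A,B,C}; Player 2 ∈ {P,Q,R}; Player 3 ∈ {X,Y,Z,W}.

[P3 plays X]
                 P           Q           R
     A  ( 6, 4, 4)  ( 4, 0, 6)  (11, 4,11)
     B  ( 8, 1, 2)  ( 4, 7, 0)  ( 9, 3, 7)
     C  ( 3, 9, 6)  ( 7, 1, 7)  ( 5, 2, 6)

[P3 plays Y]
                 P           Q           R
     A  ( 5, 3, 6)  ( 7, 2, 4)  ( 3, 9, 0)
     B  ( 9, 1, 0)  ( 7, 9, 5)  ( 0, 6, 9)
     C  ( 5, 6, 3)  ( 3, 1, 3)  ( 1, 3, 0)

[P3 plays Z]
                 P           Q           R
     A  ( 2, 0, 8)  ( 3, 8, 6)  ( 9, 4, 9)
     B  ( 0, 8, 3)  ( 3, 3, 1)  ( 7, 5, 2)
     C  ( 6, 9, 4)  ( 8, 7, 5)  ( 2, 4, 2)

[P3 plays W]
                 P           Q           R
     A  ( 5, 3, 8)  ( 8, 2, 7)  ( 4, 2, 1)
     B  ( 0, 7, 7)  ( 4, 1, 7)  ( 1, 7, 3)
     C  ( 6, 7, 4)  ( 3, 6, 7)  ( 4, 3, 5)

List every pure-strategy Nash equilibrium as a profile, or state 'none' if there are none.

PSNE = {(A,R,X)}

(A,P,X): not NE [P1→B gives 8>6; P3→W gives 8>4]
(A,P,Y): not NE [P1→B gives 9>5; P2→R gives 9>3; P3→W gives 8>6]
(A,P,Z): not NE [P1→C gives 6>2; P2→Q gives 8>0]
(A,P,W): not NE [P1→C gives 6>5]
(A,Q,X): not NE [P1→C gives 7>4; P2→R gives 4>0; P3→W gives 7>6]
(A,Q,Y): not NE [P2→R gives 9>2; P3→W gives 7>4]
(A,Q,Z): not NE [P1→C gives 8>3; P3→W gives 7>6]
(A,Q,W): not NE [P2→P gives 3>2]
(A,R,X): NE
(A,R,Y): not NE [P3→X gives 11>0]
(A,R,Z): not NE [P2→Q gives 8>4; P3→X gives 11>9]
(A,R,W): not NE [P2→P gives 3>2; P3→X gives 11>1]
(B,P,X): not NE [P2→Q gives 7>1; P3→W gives 7>2]
(B,P,Y): not NE [P2→Q gives 9>1; P3→W gives 7>0]
(B,P,Z): not NE [P1→C gives 6>0; P3→W gives 7>3]
(B,P,W): not NE [P1→C gives 6>0]
(B,Q,X): not NE [P1→C gives 7>4; P3→W gives 7>0]
(B,Q,Y): not NE [P3→W gives 7>5]
(B,Q,Z): not NE [P1→C gives 8>3; P2→P gives 8>3; P3→W gives 7>1]
(B,Q,W): not NE [P1→A gives 8>4; P2→R gives 7>1]
(B,R,X): not NE [P1→A gives 11>9; P2→Q gives 7>3; P3→Y gives 9>7]
(B,R,Y): not NE [P1→A gives 3>0; P2→Q gives 9>6]
(B,R,Z): not NE [P1→A gives 9>7; P2→P gives 8>5; P3→Y gives 9>2]
(B,R,W): not NE [P1→C gives 4>1; P3→Y gives 9>3]
(C,P,X): not NE [P1→B gives 8>3]
(C,P,Y): not NE [P1→B gives 9>5; P3→X gives 6>3]
(C,P,Z): not NE [P3→X gives 6>4]
(C,P,W): not NE [P3→X gives 6>4]
(C,Q,X): not NE [P2→P gives 9>1]
(C,Q,Y): not NE [P1→B gives 7>3; P2→P gives 6>1; P3→W gives 7>3]
(C,Q,Z): not NE [P2→P gives 9>7; P3→W gives 7>5]
(C,Q,W): not NE [P1→A gives 8>3; P2→P gives 7>6]
(C,R,X): not NE [P1→A gives 11>5; P2→P gives 9>2]
(C,R,Y): not NE [P1→A gives 3>1; P2→P gives 6>3; P3→X gives 6>0]
(C,R,Z): not NE [P1→A gives 9>2; P2→P gives 9>4; P3→X gives 6>2]
(C,R,W): not NE [P2→P gives 7>3; P3→X gives 6>5]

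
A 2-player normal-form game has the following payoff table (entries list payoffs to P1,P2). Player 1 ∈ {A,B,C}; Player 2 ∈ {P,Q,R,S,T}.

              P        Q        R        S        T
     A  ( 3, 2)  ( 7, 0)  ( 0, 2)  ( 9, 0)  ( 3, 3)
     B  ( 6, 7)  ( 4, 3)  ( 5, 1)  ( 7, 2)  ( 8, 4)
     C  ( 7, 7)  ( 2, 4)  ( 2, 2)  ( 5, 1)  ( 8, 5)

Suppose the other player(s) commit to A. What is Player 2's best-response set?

u_2(P vs A) = 2
u_2(Q vs A) = 0
u_2(R vs A) = 2
u_2(S vs A) = 0
u_2(T vs A) = 3
max payoff 3 at {T}

BR_2 = {T}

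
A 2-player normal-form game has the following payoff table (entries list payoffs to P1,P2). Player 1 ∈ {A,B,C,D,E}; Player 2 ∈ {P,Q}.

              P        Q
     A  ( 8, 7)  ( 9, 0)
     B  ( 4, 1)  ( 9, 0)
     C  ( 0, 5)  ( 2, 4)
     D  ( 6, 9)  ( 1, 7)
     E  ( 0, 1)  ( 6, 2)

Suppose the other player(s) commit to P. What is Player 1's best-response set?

u_1(A vs P) = 8
u_1(B vs P) = 4
u_1(C vs P) = 0
u_1(D vs P) = 6
u_1(E vs P) = 0
max payoff 8 at {A}

P1 best: {A}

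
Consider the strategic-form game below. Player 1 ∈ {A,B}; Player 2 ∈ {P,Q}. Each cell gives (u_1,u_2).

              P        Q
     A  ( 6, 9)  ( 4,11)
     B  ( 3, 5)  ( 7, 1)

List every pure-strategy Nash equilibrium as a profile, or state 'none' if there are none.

PSNE: ∅

(A,P): not NE [P2→Q gives 11>9]
(A,Q): not NE [P1→B gives 7>4]
(B,P): not NE [P1→A gives 6>3]
(B,Q): not NE [P2→P gives 5>1]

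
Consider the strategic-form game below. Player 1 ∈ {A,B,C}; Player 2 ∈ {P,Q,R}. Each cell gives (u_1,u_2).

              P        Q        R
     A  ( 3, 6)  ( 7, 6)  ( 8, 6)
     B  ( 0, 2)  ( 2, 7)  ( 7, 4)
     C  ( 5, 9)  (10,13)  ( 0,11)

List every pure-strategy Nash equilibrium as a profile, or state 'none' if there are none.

PSNE = {(A,R), (C,Q)}

(A,P): not NE [P1→C gives 5>3]
(A,Q): not NE [P1→C gives 10>7]
(A,R): NE
(B,P): not NE [P1→C gives 5>0; P2→Q gives 7>2]
(B,Q): not NE [P1→C gives 10>2]
(B,R): not NE [P1→A gives 8>7; P2→Q gives 7>4]
(C,P): not NE [P2→Q gives 13>9]
(C,Q): NE
(C,R): not NE [P1→A gives 8>0; P2→Q gives 13>11]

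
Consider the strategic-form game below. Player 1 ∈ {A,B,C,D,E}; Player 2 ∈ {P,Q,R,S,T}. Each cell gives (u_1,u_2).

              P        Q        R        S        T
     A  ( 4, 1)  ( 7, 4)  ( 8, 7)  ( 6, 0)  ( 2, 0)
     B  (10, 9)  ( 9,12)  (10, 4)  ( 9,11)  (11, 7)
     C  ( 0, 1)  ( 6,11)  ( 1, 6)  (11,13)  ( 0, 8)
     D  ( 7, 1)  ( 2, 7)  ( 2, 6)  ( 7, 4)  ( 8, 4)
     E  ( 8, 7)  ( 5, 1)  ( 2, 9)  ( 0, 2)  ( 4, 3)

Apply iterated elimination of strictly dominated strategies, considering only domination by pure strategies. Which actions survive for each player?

IESDS → P1:{B,C} P2:{Q,S}

P1 drop A (B beats it: P:10>4 Q:9>7 R:10>8 S:9>6 T:11>2)
P1 drop D (B beats it: P:10>7 Q:9>2 R:10>2 S:9>7 T:11>8)
P1 drop E (B beats it: P:10>8 Q:9>5 R:10>2 S:9>0 T:11>4)
P2 drop P (Q beats it: B:12>9 C:11>1)
P2 drop R (Q beats it: B:12>4 C:11>6)
P2 drop T (Q beats it: B:12>7 C:11>8)
P1→{B,C} P2→{Q,S}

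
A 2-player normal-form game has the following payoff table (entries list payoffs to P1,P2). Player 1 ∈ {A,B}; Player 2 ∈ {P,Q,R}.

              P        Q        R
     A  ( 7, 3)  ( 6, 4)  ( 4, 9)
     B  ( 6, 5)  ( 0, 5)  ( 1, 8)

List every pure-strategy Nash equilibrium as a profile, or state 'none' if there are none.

Nash profiles: (A,R)

(A,P): not NE [P2→R gives 9>3]
(A,Q): not NE [P2→R gives 9>4]
(A,R): NE
(B,P): not NE [P1→A gives 7>6; P2→R gives 8>5]
(B,Q): not NE [P1→A gives 6>0; P2→R gives 8>5]
(B,R): not NE [P1→A gives 4>1]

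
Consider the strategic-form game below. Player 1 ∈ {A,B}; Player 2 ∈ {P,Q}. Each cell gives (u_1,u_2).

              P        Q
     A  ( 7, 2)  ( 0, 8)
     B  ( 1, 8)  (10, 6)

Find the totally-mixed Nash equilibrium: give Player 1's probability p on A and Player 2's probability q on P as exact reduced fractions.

P1 indiff ⇒ q·7+(1-q)·0 = q·1+(1-q)·10 ⇒ q(6) = (1-q)(10) ⇒ q = 5/8
P2 indiff ⇒ p·2+(1-p)·8 = p·8+(1-p)·6 ⇒ p(-6) = (1-p)(-2) ⇒ p = 1/4

P1 mixes 1/4 on A; P2 mixes 5/8 on P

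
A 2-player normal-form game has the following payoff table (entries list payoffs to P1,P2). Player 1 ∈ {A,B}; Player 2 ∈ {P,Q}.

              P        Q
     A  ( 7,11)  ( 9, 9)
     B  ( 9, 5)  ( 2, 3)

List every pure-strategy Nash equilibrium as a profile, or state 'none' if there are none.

(A,P): not NE [P1→B gives 9>7]
(A,Q): not NE [P2→P gives 11>9]
(B,P): NE
(B,Q): not NE [P1→A gives 9>2; P2→P gives 5>3]

Nash profiles: (B,P)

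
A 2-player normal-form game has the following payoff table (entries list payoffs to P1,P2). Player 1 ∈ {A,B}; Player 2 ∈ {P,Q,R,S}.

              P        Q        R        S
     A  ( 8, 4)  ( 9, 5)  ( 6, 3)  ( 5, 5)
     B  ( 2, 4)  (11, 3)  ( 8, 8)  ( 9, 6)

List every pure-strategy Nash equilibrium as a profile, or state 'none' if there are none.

(A,P): not NE [P2→S gives 5>4]
(A,Q): not NE [P1→B gives 11>9]
(A,R): not NE [P1→B gives 8>6; P2→S gives 5>3]
(A,S): not NE [P1→B gives 9>5]
(B,P): not NE [P1→A gives 8>2; P2→R gives 8>4]
(B,Q): not NE [P2→R gives 8>3]
(B,R): NE
(B,S): not NE [P2→R gives 8>6]

Nash profiles: (B,R)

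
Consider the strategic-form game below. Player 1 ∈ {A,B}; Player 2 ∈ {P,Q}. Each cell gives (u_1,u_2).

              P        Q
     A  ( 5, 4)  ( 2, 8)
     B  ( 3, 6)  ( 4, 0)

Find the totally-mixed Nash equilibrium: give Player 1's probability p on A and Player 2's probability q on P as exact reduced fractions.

P1 indiff ⇒ q·5+(1-q)·2 = q·3+(1-q)·4 ⇒ q(2) = (1-q)(2) ⇒ q = 1/2
P2 indiff ⇒ p·4+(1-p)·6 = p·8+(1-p)·0 ⇒ p(-4) = (1-p)(-6) ⇒ p = 3/5

P1 mixes 3/5 on A; P2 mixes 1/2 on P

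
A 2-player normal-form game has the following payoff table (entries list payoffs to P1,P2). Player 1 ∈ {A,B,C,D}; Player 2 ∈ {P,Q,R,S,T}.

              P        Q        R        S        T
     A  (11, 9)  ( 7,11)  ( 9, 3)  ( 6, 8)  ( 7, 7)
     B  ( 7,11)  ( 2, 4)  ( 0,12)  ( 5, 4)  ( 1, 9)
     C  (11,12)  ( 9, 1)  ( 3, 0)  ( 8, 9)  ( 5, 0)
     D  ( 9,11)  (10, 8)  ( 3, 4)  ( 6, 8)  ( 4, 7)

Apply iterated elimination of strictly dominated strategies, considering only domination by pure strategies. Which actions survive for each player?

P1 drop B (A beats it: P:11>7 Q:7>2 R:9>0 S:6>5 T:7>1)
P2 drop R (P beats it: A:9>3 C:12>0 D:11>4)
P2 drop S (P beats it: A:9>8 C:12>9 D:11>8)
P2 drop T (P beats it: A:9>7 C:12>0 D:11>7)
P1→{A,C,D} P2→{P,Q}

IESDS → P1:{A,C,D} P2:{P,Q}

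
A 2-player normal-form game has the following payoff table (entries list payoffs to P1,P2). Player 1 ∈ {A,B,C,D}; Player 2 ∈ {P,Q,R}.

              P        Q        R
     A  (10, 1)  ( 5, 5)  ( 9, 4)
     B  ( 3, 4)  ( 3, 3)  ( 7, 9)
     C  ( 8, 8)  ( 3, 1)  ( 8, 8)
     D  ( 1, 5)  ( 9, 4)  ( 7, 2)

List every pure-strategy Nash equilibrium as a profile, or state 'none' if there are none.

(A,P): not NE [P2→Q gives 5>1]
(A,Q): not NE [P1→D gives 9>5]
(A,R): not NE [P2→Q gives 5>4]
(B,P): not NE [P1→A gives 10>3; P2→R gives 9>4]
(B,Q): not NE [P1→D gives 9>3; P2→R gives 9>3]
(B,R): not NE [P1→A gives 9>7]
(C,P): not NE [P1→A gives 10>8]
(C,Q): not NE [P1→D gives 9>3; P2→R gives 8>1]
(C,R): not NE [P1→A gives 9>8]
(D,P): not NE [P1→A gives 10>1]
(D,Q): not NE [P2→P gives 5>4]
(D,R): not NE [P1→A gives 9>7; P2→P gives 5>2]

PSNE: ∅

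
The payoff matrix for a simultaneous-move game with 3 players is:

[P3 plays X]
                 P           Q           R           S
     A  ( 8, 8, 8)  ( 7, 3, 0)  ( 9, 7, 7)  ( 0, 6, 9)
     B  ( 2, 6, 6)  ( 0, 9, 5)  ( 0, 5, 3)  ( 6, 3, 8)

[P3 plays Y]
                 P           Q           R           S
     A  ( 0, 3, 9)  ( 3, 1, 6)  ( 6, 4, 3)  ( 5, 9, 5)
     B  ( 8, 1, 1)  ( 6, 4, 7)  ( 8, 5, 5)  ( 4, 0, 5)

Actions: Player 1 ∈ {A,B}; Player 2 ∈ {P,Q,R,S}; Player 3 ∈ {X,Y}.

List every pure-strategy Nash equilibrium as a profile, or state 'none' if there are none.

(A,P,X): not NE [P3→Y gives 9>8]
(A,P,Y): not NE [P1→B gives 8>0; P2→S gives 9>3]
(A,Q,X): not NE [P2→P gives 8>3; P3→Y gives 6>0]
(A,Q,Y): not NE [P1→B gives 6>3; P2→S gives 9>1]
(A,R,X): not NE [P2→P gives 8>7]
(A,R,Y): not NE [P1→B gives 8>6; P2→S gives 9>4; P3→X gives 7>3]
(A,S,X): not NE [P1→B gives 6>0; P2→P gives 8>6]
(A,S,Y): not NE [P3→X gives 9>5]
(B,P,X): not NE [P1→A gives 8>2; P2→Q gives 9>6]
(B,P,Y): not NE [P2→R gives 5>1; P3→X gives 6>1]
(B,Q,X): not NE [P1→A gives 7>0; P3→Y gives 7>5]
(B,Q,Y): not NE [P2→R gives 5>4]
(B,R,X): not NE [P1→A gives 9>0; P2→Q gives 9>5; P3→Y gives 5>3]
(B,R,Y): NE
(B,S,X): not NE [P2→Q gives 9>3]
(B,S,Y): not NE [P1→A gives 5>4; P2→R gives 5>0; P3→X gives 8>5]

NE set: (B,R,Y)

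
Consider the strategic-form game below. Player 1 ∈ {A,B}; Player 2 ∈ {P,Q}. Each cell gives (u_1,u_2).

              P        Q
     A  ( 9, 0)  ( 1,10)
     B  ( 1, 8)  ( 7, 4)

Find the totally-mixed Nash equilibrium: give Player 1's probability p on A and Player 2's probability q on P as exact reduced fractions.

P1 indiff ⇒ q·9+(1-q)·1 = q·1+(1-q)·7 ⇒ q(8) = (1-q)(6) ⇒ q = 3/7
P2 indiff ⇒ p·0+(1-p)·8 = p·10+(1-p)·4 ⇒ p(-10) = (1-p)(-4) ⇒ p = 2/7

p=2/7, q=3/7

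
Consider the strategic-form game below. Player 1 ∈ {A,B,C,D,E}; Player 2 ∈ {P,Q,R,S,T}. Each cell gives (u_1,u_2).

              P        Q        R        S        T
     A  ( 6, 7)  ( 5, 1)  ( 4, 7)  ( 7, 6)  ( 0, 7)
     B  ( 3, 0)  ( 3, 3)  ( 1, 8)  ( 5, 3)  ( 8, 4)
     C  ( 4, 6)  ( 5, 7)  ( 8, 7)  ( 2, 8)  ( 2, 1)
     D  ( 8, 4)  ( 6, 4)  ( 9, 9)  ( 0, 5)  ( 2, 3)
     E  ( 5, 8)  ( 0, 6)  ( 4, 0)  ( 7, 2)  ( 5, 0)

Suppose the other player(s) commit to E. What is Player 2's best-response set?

argmax u_2 = {P}

u_2(P vs E) = 8
u_2(Q vs E) = 6
u_2(R vs E) = 0
u_2(S vs E) = 2
u_2(T vs E) = 0
max payoff 8 at {P}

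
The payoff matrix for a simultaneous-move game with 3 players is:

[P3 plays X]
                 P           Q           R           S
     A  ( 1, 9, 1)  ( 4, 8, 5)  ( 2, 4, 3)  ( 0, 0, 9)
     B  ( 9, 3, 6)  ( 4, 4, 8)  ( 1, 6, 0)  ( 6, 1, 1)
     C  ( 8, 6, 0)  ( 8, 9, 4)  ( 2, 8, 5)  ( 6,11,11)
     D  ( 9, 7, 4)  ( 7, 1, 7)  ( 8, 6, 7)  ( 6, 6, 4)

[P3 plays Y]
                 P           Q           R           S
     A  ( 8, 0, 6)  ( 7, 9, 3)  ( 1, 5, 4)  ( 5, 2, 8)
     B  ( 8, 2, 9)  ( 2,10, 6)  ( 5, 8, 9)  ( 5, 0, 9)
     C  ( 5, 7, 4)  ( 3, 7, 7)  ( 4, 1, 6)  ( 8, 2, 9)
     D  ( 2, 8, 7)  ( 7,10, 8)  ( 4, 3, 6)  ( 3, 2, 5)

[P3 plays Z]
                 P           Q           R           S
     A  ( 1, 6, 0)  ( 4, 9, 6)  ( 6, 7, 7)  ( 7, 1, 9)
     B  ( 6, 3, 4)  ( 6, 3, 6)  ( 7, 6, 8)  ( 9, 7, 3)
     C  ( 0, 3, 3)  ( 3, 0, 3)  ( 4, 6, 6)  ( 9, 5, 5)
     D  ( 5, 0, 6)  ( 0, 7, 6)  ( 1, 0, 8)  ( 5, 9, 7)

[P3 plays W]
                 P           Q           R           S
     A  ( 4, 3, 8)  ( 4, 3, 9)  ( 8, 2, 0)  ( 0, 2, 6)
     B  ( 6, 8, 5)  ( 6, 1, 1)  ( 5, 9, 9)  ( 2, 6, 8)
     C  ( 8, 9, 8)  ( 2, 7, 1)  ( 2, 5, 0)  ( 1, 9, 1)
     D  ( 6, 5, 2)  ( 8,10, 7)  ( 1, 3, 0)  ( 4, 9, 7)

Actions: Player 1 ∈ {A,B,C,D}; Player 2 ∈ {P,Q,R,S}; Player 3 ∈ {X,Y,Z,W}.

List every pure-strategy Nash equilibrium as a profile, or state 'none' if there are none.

NE set: (C,P,W), (C,S,X), (D,Q,Y)

(A,P,X): not NE [P1→D gives 9>1; P3→W gives 8>1]
(A,P,Y): not NE [P2→Q gives 9>0; P3→W gives 8>6]
(A,P,Z): not NE [P1→B gives 6>1; P2→Q gives 9>6; P3→W gives 8>0]
(A,P,W): not NE [P1→C gives 8>4]
(A,Q,X): not NE [P1→C gives 8>4; P2→P gives 9>8; P3→W gives 9>5]
(A,Q,Y): not NE [P3→W gives 9>3]
(A,Q,Z): not NE [P1→B gives 6>4; P3→W gives 9>6]
(A,Q,W): not NE [P1→D gives 8>4]
(A,R,X): not NE [P1→D gives 8>2; P2→P gives 9>4; P3→Z gives 7>3]
(A,R,Y): not NE [P1→B gives 5>1; P2→Q gives 9>5; P3→Z gives 7>4]
(A,R,Z): not NE [P1→B gives 7>6; P2→Q gives 9>7]
(A,R,W): not NE [P2→Q gives 3>2; P3→Z gives 7>0]
(A,S,X): not NE [P1→D gives 6>0; P2→P gives 9>0]
(A,S,Y): not NE [P1→C gives 8>5; P2→Q gives 9>2; P3→Z gives 9>8]
(A,S,Z): not NE [P1→C gives 9>7; P2→Q gives 9>1]
(A,S,W): not NE [P1→D gives 4>0; P2→Q gives 3>2; P3→Z gives 9>6]
(B,P,X): not NE [P2→R gives 6>3; P3→Y gives 9>6]
(B,P,Y): not NE [P2→Q gives 10>2]
(B,P,Z): not NE [P2→S gives 7>3; P3→Y gives 9>4]
(B,P,W): not NE [P1→C gives 8>6; P2→R gives 9>8; P3→Y gives 9>5]
(B,Q,X): not NE [P1→C gives 8>4; P2→R gives 6>4]
(B,Q,Y): not NE [P1→D gives 7>2; P3→X gives 8>6]
(B,Q,Z): not NE [P2→S gives 7>3; P3→X gives 8>6]
(B,Q,W): not NE [P1→D gives 8>6; P2→R gives 9>1; P3→X gives 8>1]
(B,R,X): not NE [P1→D gives 8>1; P3→W gives 9>0]
(B,R,Y): not NE [P2→Q gives 10>8]
(B,R,Z): not NE [P2→S gives 7>6; P3→W gives 9>8]
(B,R,W): not NE [P1→A gives 8>5]
(B,S,X): not NE [P2→R gives 6>1; P3→Y gives 9>1]
(B,S,Y): not NE [P1→C gives 8>5; P2→Q gives 10>0]
(B,S,Z): not NE [P3→Y gives 9>3]
(B,S,W): not NE [P1→D gives 4>2; P2→R gives 9>6; P3→Y gives 9>8]
(C,P,X): not NE [P1→D gives 9>8; P2→S gives 11>6; P3→W gives 8>0]
(C,P,Y): not NE [P1→B gives 8>5; P3→W gives 8>4]
(C,P,Z): not NE [P1→B gives 6>0; P2→R gives 6>3; P3→W gives 8>3]
(C,P,W): NE
(C,Q,X): not NE [P2→S gives 11>9; P3→Y gives 7>4]
(C,Q,Y): not NE [P1→D gives 7>3]
(C,Q,Z): not NE [P1→B gives 6>3; P2→R gives 6>0; P3→Y gives 7>3]
(C,Q,W): not NE [P1→D gives 8>2; P2→S gives 9>7; P3→Y gives 7>1]
(C,R,X): not NE [P1→D gives 8>2; P2→S gives 11>8; P3→Z gives 6>5]
(C,R,Y): not NE [P1→B gives 5>4; P2→Q gives 7>1]
(C,R,Z): not NE [P1→B gives 7>4]
(C,R,W): not NE [P1→A gives 8>2; P2→S gives 9>5; P3→Z gives 6>0]
(C,S,X): NE
(C,S,Y): not NE [P2→Q gives 7>2; P3→X gives 11>9]
(C,S,Z): not NE [P2→R gives 6>5; P3→X gives 11>5]
(C,S,W): not NE [P1→D gives 4>1; P3→X gives 11>1]
(D,P,X): not NE [P3→Y gives 7>4]
(D,P,Y): not NE [P1→B gives 8>2; P2→Q gives 10>8]
(D,P,Z): not NE [P1→B gives 6>5; P2→S gives 9>0; P3→Y gives 7>6]
(D,P,W): not NE [P1→C gives 8>6; P2→Q gives 10>5; P3→Y gives 7>2]
(D,Q,X): not NE [P1→C gives 8>7; P2→P gives 7>1; P3→Y gives 8>7]
(D,Q,Y): NE
(D,Q,Z): not NE [P1→B gives 6>0; P2→S gives 9>7; P3→Y gives 8>6]
(D,Q,W): not NE [P3→Y gives 8>7]
(D,R,X): not NE [P2→P gives 7>6; P3→Z gives 8>7]
(D,R,Y): not NE [P1→B gives 5>4; P2→Q gives 10>3; P3→Z gives 8>6]
(D,R,Z): not NE [P1→B gives 7>1; P2→S gives 9>0]
(D,R,W): not NE [P1→A gives 8>1; P2→Q gives 10>3; P3→Z gives 8>0]
(D,S,X): not NE [P2→P gives 7>6; P3→W gives 7>4]
(D,S,Y): not NE [P1→C gives 8>3; P2→Q gives 10>2; P3→W gives 7>5]
(D,S,Z): not NE [P1→C gives 9>5]
(D,S,W): not NE [P2→Q gives 10>9]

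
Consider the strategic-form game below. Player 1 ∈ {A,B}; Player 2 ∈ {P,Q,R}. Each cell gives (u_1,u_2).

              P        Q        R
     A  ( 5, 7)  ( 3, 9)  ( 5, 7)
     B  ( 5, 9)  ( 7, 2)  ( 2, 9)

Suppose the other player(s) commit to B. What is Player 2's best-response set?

u_2(P vs B) = 9
u_2(Q vs B) = 2
u_2(R vs B) = 9
max payoff 9 at {P,R}

P2 best: {P,R}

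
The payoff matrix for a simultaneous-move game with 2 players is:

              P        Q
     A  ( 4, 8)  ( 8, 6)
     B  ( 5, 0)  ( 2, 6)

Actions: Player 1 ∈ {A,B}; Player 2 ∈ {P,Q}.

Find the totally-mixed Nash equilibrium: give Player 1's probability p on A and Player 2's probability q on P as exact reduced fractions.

P1 mixes 3/4 on A; P2 mixes 6/7 on P

P1 indiff ⇒ q·4+(1-q)·8 = q·5+(1-q)·2 ⇒ q(-1) = (1-q)(-6) ⇒ q = 6/7
P2 indiff ⇒ p·8+(1-p)·0 = p·6+(1-p)·6 ⇒ p(2) = (1-p)(6) ⇒ p = 3/4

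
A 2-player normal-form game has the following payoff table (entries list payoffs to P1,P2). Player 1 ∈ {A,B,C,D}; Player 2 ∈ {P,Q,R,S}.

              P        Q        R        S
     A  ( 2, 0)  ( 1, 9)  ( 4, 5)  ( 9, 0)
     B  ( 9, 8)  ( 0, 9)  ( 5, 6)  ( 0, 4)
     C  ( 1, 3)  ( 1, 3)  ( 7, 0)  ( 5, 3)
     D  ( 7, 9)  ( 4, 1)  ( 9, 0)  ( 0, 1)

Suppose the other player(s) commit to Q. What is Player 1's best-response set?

BR_1 = {D}

u_1(A vs Q) = 1
u_1(B vs Q) = 0
u_1(C vs Q) = 1
u_1(D vs Q) = 4
max payoff 4 at {D}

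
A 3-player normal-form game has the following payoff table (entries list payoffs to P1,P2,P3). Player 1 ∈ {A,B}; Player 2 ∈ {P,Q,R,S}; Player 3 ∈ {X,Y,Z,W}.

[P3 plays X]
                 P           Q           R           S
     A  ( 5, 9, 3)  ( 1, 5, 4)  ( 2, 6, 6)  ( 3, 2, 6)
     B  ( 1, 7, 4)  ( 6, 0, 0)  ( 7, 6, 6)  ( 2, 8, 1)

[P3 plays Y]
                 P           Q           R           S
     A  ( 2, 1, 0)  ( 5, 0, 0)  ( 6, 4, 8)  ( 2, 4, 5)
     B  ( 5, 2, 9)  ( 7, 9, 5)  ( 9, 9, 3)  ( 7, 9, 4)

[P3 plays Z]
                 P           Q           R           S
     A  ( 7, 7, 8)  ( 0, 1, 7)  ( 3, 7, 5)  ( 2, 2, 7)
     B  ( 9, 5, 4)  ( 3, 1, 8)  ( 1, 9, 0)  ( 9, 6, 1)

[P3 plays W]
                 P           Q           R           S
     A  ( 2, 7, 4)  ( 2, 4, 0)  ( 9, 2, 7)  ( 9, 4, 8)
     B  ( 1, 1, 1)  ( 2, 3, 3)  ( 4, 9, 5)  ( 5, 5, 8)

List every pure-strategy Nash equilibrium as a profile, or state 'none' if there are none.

(A,P,X): not NE [P3→Z gives 8>3]
(A,P,Y): not NE [P1→B gives 5>2; P2→S gives 4>1; P3→Z gives 8>0]
(A,P,Z): not NE [P1→B gives 9>7]
(A,P,W): not NE [P3→Z gives 8>4]
(A,Q,X): not NE [P1→B gives 6>1; P2→P gives 9>5; P3→Z gives 7>4]
(A,Q,Y): not NE [P1→B gives 7>5; P2→S gives 4>0; P3→Z gives 7>0]
(A,Q,Z): not NE [P1→B gives 3>0; P2→R gives 7>1]
(A,Q,W): not NE [P2→P gives 7>4; P3→Z gives 7>0]
(A,R,X): not NE [P1→B gives 7>2; P2→P gives 9>6; P3→Y gives 8>6]
(A,R,Y): not NE [P1→B gives 9>6]
(A,R,Z): not NE [P3→Y gives 8>5]
(A,R,W): not NE [P2→P gives 7>2; P3→Y gives 8>7]
(A,S,X): not NE [P2→P gives 9>2; P3→W gives 8>6]
(A,S,Y): not NE [P1→B gives 7>2; P3→W gives 8>5]
(A,S,Z): not NE [P1→B gives 9>2; P2→R gives 7>2; P3→W gives 8>7]
(A,S,W): not NE [P2→P gives 7>4]
(B,P,X): not NE [P1→A gives 5>1; P2→S gives 8>7; P3→Y gives 9>4]
(B,P,Y): not NE [P2→S gives 9>2]
(B,P,Z): not NE [P2→R gives 9>5; P3→Y gives 9>4]
(B,P,W): not NE [P1→A gives 2>1; P2→R gives 9>1; P3→Y gives 9>1]
(B,Q,X): not NE [P2→S gives 8>0; P3→Z gives 8>0]
(B,Q,Y): not NE [P3→Z gives 8>5]
(B,Q,Z): not NE [P2→R gives 9>1]
(B,Q,W): not NE [P2→R gives 9>3; P3→Z gives 8>3]
(B,R,X): not NE [P2→S gives 8>6]
(B,R,Y): not NE [P3→X gives 6>3]
(B,R,Z): not NE [P1→A gives 3>1; P3→X gives 6>0]
(B,R,W): not NE [P1→A gives 9>4; P3→X gives 6>5]
(B,S,X): not NE [P1→A gives 3>2; P3→W gives 8>1]
(B,S,Y): not NE [P3→W gives 8>4]
(B,S,Z): not NE [P2→R gives 9>6; P3→W gives 8>1]
(B,S,W): not NE [P1→A gives 9>5; P2→R gives 9>5]

Equilibria: none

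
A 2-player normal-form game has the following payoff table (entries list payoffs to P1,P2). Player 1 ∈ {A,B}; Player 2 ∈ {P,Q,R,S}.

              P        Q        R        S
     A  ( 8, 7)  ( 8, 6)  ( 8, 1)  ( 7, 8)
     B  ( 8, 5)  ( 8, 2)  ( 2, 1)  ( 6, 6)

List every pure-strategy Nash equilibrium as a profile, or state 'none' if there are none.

PSNE = {(A,S)}

(A,P): not NE [P2→S gives 8>7]
(A,Q): not NE [P2→S gives 8>6]
(A,R): not NE [P2→S gives 8>1]
(A,S): NE
(B,P): not NE [P2→S gives 6>5]
(B,Q): not NE [P2→S gives 6>2]
(B,R): not NE [P1→A gives 8>2; P2→S gives 6>1]
(B,S): not NE [P1→A gives 7>6]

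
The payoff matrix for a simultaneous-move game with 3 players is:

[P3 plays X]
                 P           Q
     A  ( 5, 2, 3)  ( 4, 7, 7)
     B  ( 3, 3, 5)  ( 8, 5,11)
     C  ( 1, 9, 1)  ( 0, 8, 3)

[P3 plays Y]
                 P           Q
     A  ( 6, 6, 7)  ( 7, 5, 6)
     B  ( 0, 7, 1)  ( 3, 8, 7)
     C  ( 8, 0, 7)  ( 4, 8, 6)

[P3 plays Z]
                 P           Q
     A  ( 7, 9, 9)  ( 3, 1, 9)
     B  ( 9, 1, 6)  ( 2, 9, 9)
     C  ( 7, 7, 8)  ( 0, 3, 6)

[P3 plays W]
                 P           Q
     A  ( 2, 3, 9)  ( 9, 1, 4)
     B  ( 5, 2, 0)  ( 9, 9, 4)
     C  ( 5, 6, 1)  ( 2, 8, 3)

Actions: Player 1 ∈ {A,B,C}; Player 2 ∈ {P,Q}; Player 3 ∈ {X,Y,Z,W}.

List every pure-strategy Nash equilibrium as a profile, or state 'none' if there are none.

Nash profiles: (B,Q,X)

(A,P,X): not NE [P2→Q gives 7>2; P3→W gives 9>3]
(A,P,Y): not NE [P1→C gives 8>6; P3→W gives 9>7]
(A,P,Z): not NE [P1→B gives 9>7]
(A,P,W): not NE [P1→C gives 5>2]
(A,Q,X): not NE [P1→B gives 8>4; P3→Z gives 9>7]
(A,Q,Y): not NE [P2→P gives 6>5; P3→Z gives 9>6]
(A,Q,Z): not NE [P2→P gives 9>1]
(A,Q,W): not NE [P2→P gives 3>1; P3→Z gives 9>4]
(B,P,X): not NE [P1→A gives 5>3; P2→Q gives 5>3; P3→Z gives 6>5]
(B,P,Y): not NE [P1→C gives 8>0; P2→Q gives 8>7; P3→Z gives 6>1]
(B,P,Z): not NE [P2→Q gives 9>1]
(B,P,W): not NE [P2→Q gives 9>2; P3→Z gives 6>0]
(B,Q,X): NE
(B,Q,Y): not NE [P1→A gives 7>3; P3→X gives 11>7]
(B,Q,Z): not NE [P1→A gives 3>2; P3→X gives 11>9]
(B,Q,W): not NE [P3→X gives 11>4]
(C,P,X): not NE [P1→A gives 5>1; P3→Z gives 8>1]
(C,P,Y): not NE [P2→Q gives 8>0; P3→Z gives 8>7]
(C,P,Z): not NE [P1→B gives 9>7]
(C,P,W): not NE [P2→Q gives 8>6; P3→Z gives 8>1]
(C,Q,X): not NE [P1→B gives 8>0; P2→P gives 9>8; P3→Z gives 6>3]
(C,Q,Y): not NE [P1→A gives 7>4]
(C,Q,Z): not NE [P1→A gives 3>0; P2→P gives 7>3]
(C,Q,W): not NE [P1→B gives 9>2; P3→Z gives 6>3]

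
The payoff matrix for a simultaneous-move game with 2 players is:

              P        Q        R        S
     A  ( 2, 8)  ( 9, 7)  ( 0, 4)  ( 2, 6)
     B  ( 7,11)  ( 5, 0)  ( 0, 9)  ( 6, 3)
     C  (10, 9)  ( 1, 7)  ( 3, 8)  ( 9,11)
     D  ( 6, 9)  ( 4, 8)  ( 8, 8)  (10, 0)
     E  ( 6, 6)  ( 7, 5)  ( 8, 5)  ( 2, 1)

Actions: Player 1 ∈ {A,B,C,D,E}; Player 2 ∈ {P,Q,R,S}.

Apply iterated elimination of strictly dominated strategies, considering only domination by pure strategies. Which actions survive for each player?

IESDS → P1:{C,D} P2:{P,S}

P2 drop Q (P beats it: A:8>7 B:11>0 C:9>7 D:9>8 E:6>5)
P1 drop A (C beats it: P:10>2 R:3>0 S:9>2)
P1 drop B (C beats it: P:10>7 R:3>0 S:9>6)
P2 drop R (P beats it: C:9>8 D:9>8 E:6>5)
P1 drop E (C beats it: P:10>6 S:9>2)
P1→{C,D} P2→{P,S}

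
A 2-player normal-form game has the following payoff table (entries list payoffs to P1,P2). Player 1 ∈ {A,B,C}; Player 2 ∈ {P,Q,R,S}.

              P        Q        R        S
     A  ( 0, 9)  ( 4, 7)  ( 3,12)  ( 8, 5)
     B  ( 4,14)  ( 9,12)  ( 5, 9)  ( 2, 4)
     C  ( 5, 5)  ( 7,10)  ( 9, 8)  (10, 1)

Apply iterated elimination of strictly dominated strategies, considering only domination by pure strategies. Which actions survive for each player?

Survivors P1:{B,C} P2:{P,Q}

P1 drop A (C beats it: P:5>0 Q:7>4 R:9>3 S:10>8)
P2 drop R (Q beats it: B:12>9 C:10>8)
P2 drop S (P beats it: B:14>4 C:5>1)
P1→{B,C} P2→{P,Q}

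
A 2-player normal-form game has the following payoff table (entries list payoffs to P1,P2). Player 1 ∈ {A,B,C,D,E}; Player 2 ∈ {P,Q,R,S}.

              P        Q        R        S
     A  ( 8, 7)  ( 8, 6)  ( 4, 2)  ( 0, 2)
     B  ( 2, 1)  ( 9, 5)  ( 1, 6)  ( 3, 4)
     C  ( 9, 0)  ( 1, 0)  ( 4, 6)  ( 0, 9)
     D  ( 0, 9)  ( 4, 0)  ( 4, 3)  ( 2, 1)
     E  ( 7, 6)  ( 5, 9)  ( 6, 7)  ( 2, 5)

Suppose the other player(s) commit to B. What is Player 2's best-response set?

BR_2 = {R}

u_2(P vs B) = 1
u_2(Q vs B) = 5
u_2(R vs B) = 6
u_2(S vs B) = 4
max payoff 6 at {R}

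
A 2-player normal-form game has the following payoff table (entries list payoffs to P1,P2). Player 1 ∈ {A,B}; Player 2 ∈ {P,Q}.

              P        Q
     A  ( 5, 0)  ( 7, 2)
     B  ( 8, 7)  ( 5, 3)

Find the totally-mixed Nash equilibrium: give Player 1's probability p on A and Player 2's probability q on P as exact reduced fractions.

p=2/3, q=2/5

P1 indiff ⇒ q·5+(1-q)·7 = q·8+(1-q)·5 ⇒ q(-3) = (1-q)(-2) ⇒ q = 2/5
P2 indiff ⇒ p·0+(1-p)·7 = p·2+(1-p)·3 ⇒ p(-2) = (1-p)(-4) ⇒ p = 2/3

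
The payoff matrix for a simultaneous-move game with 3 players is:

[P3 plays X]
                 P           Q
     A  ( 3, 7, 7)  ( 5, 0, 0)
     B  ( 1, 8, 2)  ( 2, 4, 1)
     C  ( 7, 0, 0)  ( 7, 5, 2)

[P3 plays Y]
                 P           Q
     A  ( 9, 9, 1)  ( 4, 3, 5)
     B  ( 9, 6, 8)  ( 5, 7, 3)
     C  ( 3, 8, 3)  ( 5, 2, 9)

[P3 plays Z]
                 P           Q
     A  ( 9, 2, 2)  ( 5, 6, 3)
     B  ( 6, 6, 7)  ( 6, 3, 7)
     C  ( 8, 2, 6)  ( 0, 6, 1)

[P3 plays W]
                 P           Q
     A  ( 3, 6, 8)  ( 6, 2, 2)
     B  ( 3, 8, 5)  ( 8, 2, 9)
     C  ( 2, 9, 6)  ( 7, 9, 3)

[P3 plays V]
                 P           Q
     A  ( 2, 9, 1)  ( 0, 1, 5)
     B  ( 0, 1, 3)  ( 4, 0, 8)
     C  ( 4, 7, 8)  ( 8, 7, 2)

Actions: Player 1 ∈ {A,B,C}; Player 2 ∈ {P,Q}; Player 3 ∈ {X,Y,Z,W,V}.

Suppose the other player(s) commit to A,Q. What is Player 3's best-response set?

u_3(X vs A,Q) = 0
u_3(Y vs A,Q) = 5
u_3(Z vs A,Q) = 3
u_3(W vs A,Q) = 2
u_3(V vs A,Q) = 5
max payoff 5 at {Y,V}

P3 best: {Y,V}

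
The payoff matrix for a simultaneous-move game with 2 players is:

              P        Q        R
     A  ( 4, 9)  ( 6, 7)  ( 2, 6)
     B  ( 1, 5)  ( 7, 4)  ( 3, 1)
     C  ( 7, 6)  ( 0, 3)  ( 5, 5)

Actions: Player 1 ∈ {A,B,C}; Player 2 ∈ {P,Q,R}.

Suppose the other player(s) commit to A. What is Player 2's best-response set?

P2 best: {P}

u_2(P vs A) = 9
u_2(Q vs A) = 7
u_2(R vs A) = 6
max payoff 9 at {P}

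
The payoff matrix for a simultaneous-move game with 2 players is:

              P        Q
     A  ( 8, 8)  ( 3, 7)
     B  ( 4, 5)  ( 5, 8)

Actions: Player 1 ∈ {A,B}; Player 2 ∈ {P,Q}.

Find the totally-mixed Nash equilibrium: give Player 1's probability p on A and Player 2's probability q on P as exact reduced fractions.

P1 indiff ⇒ q·8+(1-q)·3 = q·4+(1-q)·5 ⇒ q(4) = (1-q)(2) ⇒ q = 1/3
P2 indiff ⇒ p·8+(1-p)·5 = p·7+(1-p)·8 ⇒ p(1) = (1-p)(3) ⇒ p = 3/4

p=3/4, q=1/3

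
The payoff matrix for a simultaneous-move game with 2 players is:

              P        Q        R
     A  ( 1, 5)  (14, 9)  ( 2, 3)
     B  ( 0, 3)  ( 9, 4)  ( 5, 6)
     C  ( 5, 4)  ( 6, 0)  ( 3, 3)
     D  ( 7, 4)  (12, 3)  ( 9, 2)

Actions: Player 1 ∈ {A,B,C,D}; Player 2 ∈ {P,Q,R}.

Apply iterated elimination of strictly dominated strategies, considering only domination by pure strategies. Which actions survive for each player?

P1 drop B (D beats it: P:7>0 Q:12>9 R:9>5)
P1 drop C (D beats it: P:7>5 Q:12>6 R:9>3)
P2 drop R (P beats it: A:5>3 D:4>2)
P1→{A,D} P2→{P,Q}

IESDS → P1:{A,D} P2:{P,Q}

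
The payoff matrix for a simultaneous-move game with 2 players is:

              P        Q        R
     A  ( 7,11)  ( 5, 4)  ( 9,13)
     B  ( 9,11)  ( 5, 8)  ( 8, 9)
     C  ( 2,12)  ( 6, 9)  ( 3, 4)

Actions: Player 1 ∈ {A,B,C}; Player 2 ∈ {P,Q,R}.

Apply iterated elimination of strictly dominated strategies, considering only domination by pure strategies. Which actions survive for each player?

Remaining: P1:{A,B} P2:{P,R}

P2 drop Q (P beats it: A:11>4 B:11>8 C:12>9)
P1 drop C (A beats it: P:7>2 R:9>3)
P1→{A,B} P2→{P,R}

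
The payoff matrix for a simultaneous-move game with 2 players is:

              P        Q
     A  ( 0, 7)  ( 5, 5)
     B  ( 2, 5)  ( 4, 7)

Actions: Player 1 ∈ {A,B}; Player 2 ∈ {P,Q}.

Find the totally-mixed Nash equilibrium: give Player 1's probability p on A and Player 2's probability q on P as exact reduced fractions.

P1 indiff ⇒ q·0+(1-q)·5 = q·2+(1-q)·4 ⇒ q(-2) = (1-q)(-1) ⇒ q = 1/3
P2 indiff ⇒ p·7+(1-p)·5 = p·5+(1-p)·7 ⇒ p(2) = (1-p)(2) ⇒ p = 1/2

p=1/2, q=1/3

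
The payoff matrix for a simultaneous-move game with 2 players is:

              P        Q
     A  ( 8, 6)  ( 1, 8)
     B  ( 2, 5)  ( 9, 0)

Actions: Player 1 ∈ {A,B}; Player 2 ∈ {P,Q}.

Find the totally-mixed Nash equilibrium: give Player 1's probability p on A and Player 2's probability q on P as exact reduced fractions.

(p,q) = (5/7, 4/7)

P1 indiff ⇒ q·8+(1-q)·1 = q·2+(1-q)·9 ⇒ q(6) = (1-q)(8) ⇒ q = 4/7
P2 indiff ⇒ p·6+(1-p)·5 = p·8+(1-p)·0 ⇒ p(-2) = (1-p)(-5) ⇒ p = 5/7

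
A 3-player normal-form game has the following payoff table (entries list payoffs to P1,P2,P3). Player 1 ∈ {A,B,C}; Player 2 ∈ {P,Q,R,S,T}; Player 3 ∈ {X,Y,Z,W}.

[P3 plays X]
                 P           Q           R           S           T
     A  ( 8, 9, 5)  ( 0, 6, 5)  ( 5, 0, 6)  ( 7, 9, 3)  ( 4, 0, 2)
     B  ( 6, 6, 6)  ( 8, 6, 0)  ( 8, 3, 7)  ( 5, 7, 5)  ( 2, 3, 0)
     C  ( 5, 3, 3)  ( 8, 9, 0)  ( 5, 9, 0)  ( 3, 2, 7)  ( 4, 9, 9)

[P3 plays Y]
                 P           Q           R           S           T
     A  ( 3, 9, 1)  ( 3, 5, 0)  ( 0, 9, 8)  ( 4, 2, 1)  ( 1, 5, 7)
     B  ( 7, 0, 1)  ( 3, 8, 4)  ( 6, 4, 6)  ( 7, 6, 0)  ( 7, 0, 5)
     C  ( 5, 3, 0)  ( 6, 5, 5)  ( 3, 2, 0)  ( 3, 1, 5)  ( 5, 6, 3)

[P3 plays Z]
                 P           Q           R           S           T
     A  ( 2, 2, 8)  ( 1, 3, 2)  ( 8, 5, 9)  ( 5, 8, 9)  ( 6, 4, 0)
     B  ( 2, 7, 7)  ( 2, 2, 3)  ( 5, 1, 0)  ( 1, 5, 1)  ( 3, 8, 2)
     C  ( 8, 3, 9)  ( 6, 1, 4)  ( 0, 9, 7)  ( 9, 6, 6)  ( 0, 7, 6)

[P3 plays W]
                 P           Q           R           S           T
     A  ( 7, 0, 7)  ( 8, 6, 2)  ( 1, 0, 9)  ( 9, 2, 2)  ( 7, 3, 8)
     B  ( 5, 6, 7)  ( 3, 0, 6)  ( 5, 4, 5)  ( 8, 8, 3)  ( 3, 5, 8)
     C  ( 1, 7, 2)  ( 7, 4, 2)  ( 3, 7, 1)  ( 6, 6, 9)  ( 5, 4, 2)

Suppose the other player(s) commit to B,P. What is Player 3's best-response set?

P3 best: {Z,W}

u_3(X vs B,P) = 6
u_3(Y vs B,P) = 1
u_3(Z vs B,P) = 7
u_3(W vs B,P) = 7
max payoff 7 at {Z,W}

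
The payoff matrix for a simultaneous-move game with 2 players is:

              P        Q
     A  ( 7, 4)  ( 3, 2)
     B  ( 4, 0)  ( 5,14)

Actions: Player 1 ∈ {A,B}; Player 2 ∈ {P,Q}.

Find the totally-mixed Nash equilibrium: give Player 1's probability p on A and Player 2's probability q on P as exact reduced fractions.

p=7/8, q=2/5

P1 indiff ⇒ q·7+(1-q)·3 = q·4+(1-q)·5 ⇒ q(3) = (1-q)(2) ⇒ q = 2/5
P2 indiff ⇒ p·4+(1-p)·0 = p·2+(1-p)·14 ⇒ p(2) = (1-p)(14) ⇒ p = 7/8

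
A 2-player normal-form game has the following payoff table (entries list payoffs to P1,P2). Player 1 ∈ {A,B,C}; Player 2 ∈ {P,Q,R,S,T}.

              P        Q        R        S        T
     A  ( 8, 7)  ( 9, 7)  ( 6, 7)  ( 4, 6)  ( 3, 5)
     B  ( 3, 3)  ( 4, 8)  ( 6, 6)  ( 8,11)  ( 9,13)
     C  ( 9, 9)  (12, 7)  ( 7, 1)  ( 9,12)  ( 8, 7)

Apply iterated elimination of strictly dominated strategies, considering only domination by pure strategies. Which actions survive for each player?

IESDS → P1:{B,C} P2:{S,T}

P1 drop A (C beats it: P:9>8 Q:12>9 R:7>6 S:9>4 T:8>3)
P2 drop P (S beats it: B:11>3 C:12>9)
P2 drop Q (S beats it: B:11>8 C:12>7)
P2 drop R (S beats it: B:11>6 C:12>1)
P1→{B,C} P2→{S,T}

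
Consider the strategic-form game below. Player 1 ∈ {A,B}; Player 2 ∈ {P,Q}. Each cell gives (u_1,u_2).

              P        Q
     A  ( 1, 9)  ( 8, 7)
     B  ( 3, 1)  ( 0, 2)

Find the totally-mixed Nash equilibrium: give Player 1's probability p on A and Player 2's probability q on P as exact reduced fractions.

P1 indiff ⇒ q·1+(1-q)·8 = q·3+(1-q)·0 ⇒ q(-2) = (1-q)(-8) ⇒ q = 4/5
P2 indiff ⇒ p·9+(1-p)·1 = p·7+(1-p)·2 ⇒ p(2) = (1-p)(1) ⇒ p = 1/3

(p,q) = (1/3, 4/5)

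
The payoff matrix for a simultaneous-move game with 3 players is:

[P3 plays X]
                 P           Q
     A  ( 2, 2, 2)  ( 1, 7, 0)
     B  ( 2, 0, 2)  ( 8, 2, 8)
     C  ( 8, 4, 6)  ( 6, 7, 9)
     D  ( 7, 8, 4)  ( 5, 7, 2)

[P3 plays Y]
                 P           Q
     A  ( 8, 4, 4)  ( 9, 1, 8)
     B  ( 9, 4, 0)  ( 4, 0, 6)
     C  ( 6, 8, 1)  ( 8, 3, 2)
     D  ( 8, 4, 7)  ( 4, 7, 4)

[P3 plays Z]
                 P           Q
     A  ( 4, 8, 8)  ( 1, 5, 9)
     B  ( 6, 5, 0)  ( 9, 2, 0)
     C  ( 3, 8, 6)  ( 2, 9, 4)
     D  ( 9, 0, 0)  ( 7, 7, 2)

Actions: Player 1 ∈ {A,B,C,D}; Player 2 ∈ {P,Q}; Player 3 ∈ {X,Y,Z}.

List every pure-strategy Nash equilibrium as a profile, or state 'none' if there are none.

PSNE = {(B,Q,X)}

(A,P,X): not NE [P1→C gives 8>2; P2→Q gives 7>2; P3→Z gives 8>2]
(A,P,Y): not NE [P1→B gives 9>8; P3→Z gives 8>4]
(A,P,Z): not NE [P1→D gives 9>4]
(A,Q,X): not NE [P1→B gives 8>1; P3→Z gives 9>0]
(A,Q,Y): not NE [P2→P gives 4>1; P3→Z gives 9>8]
(A,Q,Z): not NE [P1→B gives 9>1; P2→P gives 8>5]
(B,P,X): not NE [P1→C gives 8>2; P2→Q gives 2>0]
(B,P,Y): not NE [P3→X gives 2>0]
(B,P,Z): not NE [P1→D gives 9>6; P3→X gives 2>0]
(B,Q,X): NE
(B,Q,Y): not NE [P1→A gives 9>4; P2→P gives 4>0; P3→X gives 8>6]
(B,Q,Z): not NE [P2→P gives 5>2; P3→X gives 8>0]
(C,P,X): not NE [P2→Q gives 7>4]
(C,P,Y): not NE [P1→B gives 9>6; P3→Z gives 6>1]
(C,P,Z): not NE [P1→D gives 9>3; P2→Q gives 9>8]
(C,Q,X): not NE [P1→B gives 8>6]
(C,Q,Y): not NE [P1→A gives 9>8; P2→P gives 8>3; P3→X gives 9>2]
(C,Q,Z): not NE [P1→B gives 9>2; P3→X gives 9>4]
(D,P,X): not NE [P1→C gives 8>7; P3→Y gives 7>4]
(D,P,Y): not NE [P1→B gives 9>8; P2→Q gives 7>4]
(D,P,Z): not NE [P2→Q gives 7>0; P3→Y gives 7>0]
(D,Q,X): not NE [P1→B gives 8>5; P2→P gives 8>7; P3→Y gives 4>2]
(D,Q,Y): not NE [P1→A gives 9>4]
(D,Q,Z): not NE [P1→B gives 9>7; P3→Y gives 4>2]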